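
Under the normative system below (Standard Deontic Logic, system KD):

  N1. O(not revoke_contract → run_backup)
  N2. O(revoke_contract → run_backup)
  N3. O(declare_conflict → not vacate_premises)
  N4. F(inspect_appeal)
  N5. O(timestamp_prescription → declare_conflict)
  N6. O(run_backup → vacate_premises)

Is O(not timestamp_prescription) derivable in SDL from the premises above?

Yes

By case analysis on revoke_contract: premise 2 gives O(revoke_contract → run_backup) and premise 1 gives O(not revoke_contract → run_backup), so O(run_backup) either way.
Applying K to premise 6 (O(run_backup → vacate_premises)) and O(run_backup) yields O(vacate_premises).
Premise 3 is O(declare_conflict → not vacate_premises); contrapositively O(vacate_premises → not declare_conflict). Since O(vacate_premises) holds, K gives O(not declare_conflict).
The contrapositive of premise 5 (O(timestamp_prescription → declare_conflict)) is O(not declare_conflict → not timestamp_prescription), and O(not declare_conflict) is already established, so O(not timestamp_prescription).
Premise 4 does not contribute to this derivation.
So O(not timestamp_prescription) follows.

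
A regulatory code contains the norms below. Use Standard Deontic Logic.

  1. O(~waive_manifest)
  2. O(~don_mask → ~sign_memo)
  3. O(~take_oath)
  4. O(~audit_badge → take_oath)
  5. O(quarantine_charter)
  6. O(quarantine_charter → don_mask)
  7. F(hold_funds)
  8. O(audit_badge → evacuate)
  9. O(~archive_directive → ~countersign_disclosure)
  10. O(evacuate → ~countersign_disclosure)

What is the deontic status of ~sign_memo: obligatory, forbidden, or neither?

Neither

Premise 2 is O(~don_mask → ~sign_memo), but O(~don_mask) is not derivable from the premises, so it does not yield O(~sign_memo).
No premise or chain of K-axiom applications forces O(~sign_memo), and none forces O(sign_memo). So ~sign_memo is neither obligatory nor forbidden under these norms.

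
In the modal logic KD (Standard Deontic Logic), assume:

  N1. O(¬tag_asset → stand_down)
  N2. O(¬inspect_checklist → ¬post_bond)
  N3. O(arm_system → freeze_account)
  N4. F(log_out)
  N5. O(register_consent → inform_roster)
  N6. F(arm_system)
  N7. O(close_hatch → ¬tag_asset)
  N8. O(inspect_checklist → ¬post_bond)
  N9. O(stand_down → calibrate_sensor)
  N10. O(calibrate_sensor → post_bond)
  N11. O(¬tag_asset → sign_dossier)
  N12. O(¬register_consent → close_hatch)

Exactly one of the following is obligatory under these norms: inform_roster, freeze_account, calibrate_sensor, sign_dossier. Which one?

By case analysis on inspect_checklist: premise 8 gives O(inspect_checklist → ¬post_bond) and premise 2 gives O(¬inspect_checklist → ¬post_bond), so O(¬post_bond) either way.
Premise 10 is O(calibrate_sensor → post_bond); contrapositively O(¬post_bond → ¬calibrate_sensor). Since O(¬post_bond) holds, K gives O(¬calibrate_sensor).
Premise 9, O(stand_down → calibrate_sensor), contraposes to O(¬calibrate_sensor → ¬stand_down); with O(¬calibrate_sensor) we get O(¬stand_down).
Premise 1 is O(¬tag_asset → stand_down); contrapositively O(¬stand_down → tag_asset). Since O(¬stand_down) holds, K gives O(tag_asset).
Premise 7, O(close_hatch → ¬tag_asset), contraposes to O(tag_asset → ¬close_hatch); with O(tag_asset) we get O(¬close_hatch).
Premise 12, O(¬register_consent → close_hatch), contraposes to O(¬close_hatch → register_consent); with O(¬close_hatch) we get O(register_consent).
Applying K to premise 5 (O(register_consent → inform_roster)) and O(register_consent) yields O(inform_roster).
So O(inform_roster) holds — inform_roster is obligatory. None of the other listed options is made obligatory by any chain of premises.

inform_roster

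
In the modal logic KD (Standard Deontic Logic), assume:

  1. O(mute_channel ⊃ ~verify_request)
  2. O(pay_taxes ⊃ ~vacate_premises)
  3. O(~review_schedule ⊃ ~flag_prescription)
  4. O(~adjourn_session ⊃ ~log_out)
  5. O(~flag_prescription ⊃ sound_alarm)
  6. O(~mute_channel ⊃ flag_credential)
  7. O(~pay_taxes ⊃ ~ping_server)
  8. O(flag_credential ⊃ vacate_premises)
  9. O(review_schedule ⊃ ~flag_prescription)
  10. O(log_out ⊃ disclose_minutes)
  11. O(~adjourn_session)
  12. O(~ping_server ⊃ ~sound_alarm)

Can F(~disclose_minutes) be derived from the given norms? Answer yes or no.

No

Premise 10 is O(log_out ⊃ disclose_minutes), but O(log_out) is not derivable from the premises, so it does not yield O(disclose_minutes).
No other premise forces O(disclose_minutes). An ideal world satisfying every premise can still have ~disclose_minutes true, so F(~disclose_minutes) is not derivable.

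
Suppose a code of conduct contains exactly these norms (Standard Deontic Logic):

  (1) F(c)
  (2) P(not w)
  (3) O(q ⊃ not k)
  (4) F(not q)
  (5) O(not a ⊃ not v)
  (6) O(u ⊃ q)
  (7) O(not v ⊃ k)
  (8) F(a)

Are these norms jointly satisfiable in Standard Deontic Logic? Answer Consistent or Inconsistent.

Inconsistent

F(not q) at premise 4 means O(q).
From O(q) and premise 3, O(q ⊃ not k), we obtain O(not k).
Premise 7, O(not v ⊃ k), contraposes to O(not k ⊃ v); with O(not k) we get O(v).
The contrapositive of premise 5 (O(not a ⊃ not v)) is O(v ⊃ a), and O(v) is already established, so O(a).
Yet premise 8 is F(a), i.e. O(not a).
We now have both O(a) and O(not a) — a is simultaneously obligatory and forbidden, violating the D-axiom.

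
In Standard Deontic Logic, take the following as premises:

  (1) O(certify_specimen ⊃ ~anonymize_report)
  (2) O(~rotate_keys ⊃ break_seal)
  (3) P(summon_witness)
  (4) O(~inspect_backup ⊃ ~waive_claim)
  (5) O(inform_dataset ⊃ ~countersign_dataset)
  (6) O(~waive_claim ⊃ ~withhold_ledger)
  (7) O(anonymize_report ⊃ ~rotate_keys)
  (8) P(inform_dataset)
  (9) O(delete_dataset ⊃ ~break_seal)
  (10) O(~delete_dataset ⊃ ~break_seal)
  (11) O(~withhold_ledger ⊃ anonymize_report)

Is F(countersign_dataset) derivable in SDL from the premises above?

No

Premise 5 is O(inform_dataset ⊃ ~countersign_dataset), but O(inform_dataset) is not derivable from the premises (the permission P(inform_dataset) asserts only ~O(~inform_dataset), not O(inform_dataset)), so it does not yield O(~countersign_dataset).
No other premise forces O(~countersign_dataset). An ideal world satisfying every premise can still have countersign_dataset true, so F(countersign_dataset) is not derivable.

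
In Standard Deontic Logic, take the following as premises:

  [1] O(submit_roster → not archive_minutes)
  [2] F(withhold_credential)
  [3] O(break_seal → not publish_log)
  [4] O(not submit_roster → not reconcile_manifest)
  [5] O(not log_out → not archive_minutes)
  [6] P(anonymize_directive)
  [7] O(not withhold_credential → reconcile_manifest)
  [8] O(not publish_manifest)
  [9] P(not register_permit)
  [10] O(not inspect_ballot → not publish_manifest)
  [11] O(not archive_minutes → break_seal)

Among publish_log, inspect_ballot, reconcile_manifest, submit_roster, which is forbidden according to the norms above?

Premise 2, F(withhold_credential), is equivalent to O(not withhold_credential).
From O(not withhold_credential) and premise 7, O(not withhold_credential → reconcile_manifest), we obtain O(reconcile_manifest).
Premise 4 is O(not submit_roster → not reconcile_manifest); contrapositively O(reconcile_manifest → submit_roster). Since O(reconcile_manifest) holds, K gives O(submit_roster).
Premise 1 is O(submit_roster → not archive_minutes); since O(submit_roster), deontic closure gives O(not archive_minutes).
With premise 11, O(not archive_minutes → break_seal), the K-axiom yields O(break_seal).
Applying K to premise 3 (O(break_seal → not publish_log)) and O(break_seal) yields O(not publish_log).
So O(not publish_log) holds, i.e. publish_log is forbidden. None of the other listed options is forbidden under the premises.

publish_log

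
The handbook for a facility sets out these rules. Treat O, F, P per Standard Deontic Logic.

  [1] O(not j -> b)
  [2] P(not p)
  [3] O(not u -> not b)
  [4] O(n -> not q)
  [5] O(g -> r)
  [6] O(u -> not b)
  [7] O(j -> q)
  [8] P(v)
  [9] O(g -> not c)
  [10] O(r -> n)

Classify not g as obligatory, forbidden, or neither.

Obligatory

By case analysis on u: premise 6 gives O(u -> not b) and premise 3 gives O(not u -> not b), so O(not b) either way.
The contrapositive of premise 1 (O(not j -> b)) is O(not b -> j), and O(not b) is already established, so O(j).
With premise 7, O(j -> q), the K-axiom yields O(q).
The contrapositive of premise 4 (O(n -> not q)) is O(q -> not n), and O(q) is already established, so O(not n).
Premise 10, O(r -> n), contraposes to O(not n -> not r); with O(not n) we get O(not r).
Premise 5 is O(g -> r); contrapositively O(not r -> not g). Since O(not r) holds, K gives O(not g).
Premises 2, 8, 9 do not contribute to this derivation.
Hence not g is obligatory.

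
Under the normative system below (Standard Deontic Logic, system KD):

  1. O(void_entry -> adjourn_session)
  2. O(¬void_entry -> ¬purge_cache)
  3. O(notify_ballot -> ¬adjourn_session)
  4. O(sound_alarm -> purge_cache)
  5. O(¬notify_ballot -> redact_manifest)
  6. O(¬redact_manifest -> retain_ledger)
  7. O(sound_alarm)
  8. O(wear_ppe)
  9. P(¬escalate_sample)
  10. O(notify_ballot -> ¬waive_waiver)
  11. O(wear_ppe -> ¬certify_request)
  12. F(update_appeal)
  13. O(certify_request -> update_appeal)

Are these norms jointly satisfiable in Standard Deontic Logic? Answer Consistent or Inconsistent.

Consistent

Premise 13 is O(certify_request -> update_appeal), but O(certify_request) is not derivable from the premises, so it does not yield O(update_appeal).
So O(update_appeal) is not derivable, and the apparent clash with O(¬update_appeal) does not arise.
A world satisfying every obligation exists (e.g. adjourn_session=true, certify_request=false, escalate_sample=false, notify_ballot=false, purge_cache=true, redact_manifest=true, retain_ledger=false, sound_alarm=true, update_appeal=false, void_entry=true, waive_waiver=false, wear_ppe=true); no atom is both obligatory and forbidden, so the set is consistent.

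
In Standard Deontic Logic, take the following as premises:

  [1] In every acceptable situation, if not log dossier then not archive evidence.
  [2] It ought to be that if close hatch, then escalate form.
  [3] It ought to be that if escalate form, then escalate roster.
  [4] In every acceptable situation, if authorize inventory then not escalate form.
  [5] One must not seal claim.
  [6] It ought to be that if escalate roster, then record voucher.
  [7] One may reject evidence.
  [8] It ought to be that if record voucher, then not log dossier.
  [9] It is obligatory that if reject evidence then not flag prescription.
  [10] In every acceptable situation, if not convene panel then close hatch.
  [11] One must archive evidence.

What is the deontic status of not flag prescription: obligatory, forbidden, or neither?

Neither

Premise 9 is O(reject_evidence → ¬flag_prescription), but O(reject_evidence) is not derivable from the premises (the permission P(reject_evidence) asserts only ¬O(¬reject_evidence), not O(reject_evidence)), so it does not yield O(¬flag_prescription).
No premise or chain of K-axiom applications forces O(¬flag_prescription), and none forces O(flag_prescription). So ¬flag_prescription is neither obligatory nor forbidden under these norms.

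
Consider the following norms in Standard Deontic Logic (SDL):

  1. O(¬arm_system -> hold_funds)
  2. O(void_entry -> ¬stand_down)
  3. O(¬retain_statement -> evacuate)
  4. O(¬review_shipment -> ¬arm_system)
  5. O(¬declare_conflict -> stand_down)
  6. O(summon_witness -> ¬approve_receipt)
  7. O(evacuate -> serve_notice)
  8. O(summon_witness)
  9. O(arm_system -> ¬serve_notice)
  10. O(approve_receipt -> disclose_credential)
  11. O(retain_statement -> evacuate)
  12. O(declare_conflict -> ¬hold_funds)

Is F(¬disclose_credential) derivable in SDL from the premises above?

Premise 10 is O(approve_receipt -> disclose_credential), but O(approve_receipt) is not derivable from the premises, so it does not yield O(disclose_credential).
No other premise forces O(disclose_credential). An ideal world satisfying every premise can still have ¬disclose_credential true, so F(¬disclose_credential) is not derivable.

No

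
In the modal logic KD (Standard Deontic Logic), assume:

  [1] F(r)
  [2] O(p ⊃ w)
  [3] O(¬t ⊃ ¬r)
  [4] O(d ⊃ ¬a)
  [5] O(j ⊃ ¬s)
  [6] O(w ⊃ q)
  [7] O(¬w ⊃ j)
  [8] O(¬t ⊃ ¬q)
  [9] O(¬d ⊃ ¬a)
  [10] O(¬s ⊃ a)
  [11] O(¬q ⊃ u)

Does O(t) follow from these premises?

Yes

Premises 9 and 4 are O(¬d ⊃ ¬a) and O(d ⊃ ¬a); every ideal world satisfies ¬d or d, so in either case ¬a holds — hence O(¬a).
Premise 10, O(¬s ⊃ a), contraposes to O(¬a ⊃ s); with O(¬a) we get O(s).
Premise 5, O(j ⊃ ¬s), contraposes to O(s ⊃ ¬j); with O(s) we get O(¬j).
Premise 7 is O(¬w ⊃ j); contrapositively O(¬j ⊃ w). Since O(¬j) holds, K gives O(w).
From O(w) and premise 6, O(w ⊃ q), we obtain O(q).
The contrapositive of premise 8 (O(¬t ⊃ ¬q)) is O(q ⊃ t), and O(q) is already established, so O(t).
Premises 1, 2, 3, 11 do not contribute to this derivation.
So O(t) follows.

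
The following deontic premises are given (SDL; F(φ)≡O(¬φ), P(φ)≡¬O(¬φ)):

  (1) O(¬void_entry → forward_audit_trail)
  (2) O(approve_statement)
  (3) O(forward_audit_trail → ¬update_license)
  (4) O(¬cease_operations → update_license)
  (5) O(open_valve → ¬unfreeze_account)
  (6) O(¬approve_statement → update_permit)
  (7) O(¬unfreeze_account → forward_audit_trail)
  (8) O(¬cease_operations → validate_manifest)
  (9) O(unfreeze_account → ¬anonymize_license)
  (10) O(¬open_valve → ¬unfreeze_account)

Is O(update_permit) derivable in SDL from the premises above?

No

Premise 6 is O(¬approve_statement → update_permit), but O(¬approve_statement) is not derivable from the premises, so it does not yield O(update_permit).
No other premise forces O(update_permit). An ideal world satisfying every premise can still have update_permit false, so O(update_permit) is not derivable.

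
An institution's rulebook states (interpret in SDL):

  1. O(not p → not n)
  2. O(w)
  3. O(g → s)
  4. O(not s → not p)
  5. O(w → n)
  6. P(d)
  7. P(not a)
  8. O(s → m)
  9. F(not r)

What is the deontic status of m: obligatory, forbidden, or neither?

Premise 2 gives O(w).
Premise 5 is O(w → n); since O(w), deontic closure gives O(n).
Premise 1, O(not p → not n), contraposes to O(n → p); with O(n) we get O(p).
The contrapositive of premise 4 (O(not s → not p)) is O(p → s), and O(p) is already established, so O(s).
From O(s) and premise 8, O(s → m), we obtain O(m).
Premises 3, 6, 7, 9 do not contribute to this derivation.
Hence m is obligatory.

Obligatory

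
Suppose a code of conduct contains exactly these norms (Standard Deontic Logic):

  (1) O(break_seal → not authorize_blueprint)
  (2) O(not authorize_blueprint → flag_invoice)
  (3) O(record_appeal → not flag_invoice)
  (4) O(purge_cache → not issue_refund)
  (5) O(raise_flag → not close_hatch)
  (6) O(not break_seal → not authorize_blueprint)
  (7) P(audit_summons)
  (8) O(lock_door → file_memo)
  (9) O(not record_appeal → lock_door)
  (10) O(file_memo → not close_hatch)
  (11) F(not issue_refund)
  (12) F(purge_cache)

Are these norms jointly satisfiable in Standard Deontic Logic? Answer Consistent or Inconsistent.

Consistent

Premise 4 is O(purge_cache → not issue_refund), but O(purge_cache) is not derivable from the premises, so it does not yield O(not issue_refund).
So O(not issue_refund) is not derivable, and the apparent clash with O(issue_refund) does not arise.
A world satisfying every obligation exists (e.g. audit_summons=false, authorize_blueprint=false, break_seal=false, close_hatch=false, file_memo=true, flag_invoice=true, issue_refund=true, lock_door=true, purge_cache=false, raise_flag=false, record_appeal=false); no atom is both obligatory and forbidden, so the set is consistent.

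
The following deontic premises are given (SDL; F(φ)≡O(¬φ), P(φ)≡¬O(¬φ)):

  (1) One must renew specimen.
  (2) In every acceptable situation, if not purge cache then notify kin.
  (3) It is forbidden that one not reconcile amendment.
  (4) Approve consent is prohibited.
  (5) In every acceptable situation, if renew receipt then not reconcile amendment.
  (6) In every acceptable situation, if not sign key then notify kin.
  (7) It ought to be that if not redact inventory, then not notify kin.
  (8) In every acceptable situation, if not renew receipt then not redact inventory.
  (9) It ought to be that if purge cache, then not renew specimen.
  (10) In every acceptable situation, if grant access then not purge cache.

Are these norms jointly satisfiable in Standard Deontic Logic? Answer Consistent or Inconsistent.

Premise 1 gives O(renew_specimen).
Premise 9, O(purge_cache → ¬renew_specimen), contraposes to O(renew_specimen → ¬purge_cache); with O(renew_specimen) we get O(¬purge_cache).
From O(¬purge_cache) and premise 2, O(¬purge_cache → notify_kin), we obtain O(notify_kin).
Premise 7, O(¬redact_inventory → ¬notify_kin), contraposes to O(notify_kin → redact_inventory); with O(notify_kin) we get O(redact_inventory).
The contrapositive of premise 8 (O(¬renew_receipt → ¬redact_inventory)) is O(redact_inventory → renew_receipt), and O(redact_inventory) is already established, so O(renew_receipt).
Premise 5 is O(renew_receipt → ¬reconcile_amendment); since O(renew_receipt), deontic closure gives O(¬reconcile_amendment).
Yet premise 3 is F(¬reconcile_amendment), i.e. O(reconcile_amendment).
We now have both O(¬reconcile_amendment) and O(reconcile_amendment) — reconcile_amendment is simultaneously obligatory and forbidden, violating the D-axiom.

Inconsistent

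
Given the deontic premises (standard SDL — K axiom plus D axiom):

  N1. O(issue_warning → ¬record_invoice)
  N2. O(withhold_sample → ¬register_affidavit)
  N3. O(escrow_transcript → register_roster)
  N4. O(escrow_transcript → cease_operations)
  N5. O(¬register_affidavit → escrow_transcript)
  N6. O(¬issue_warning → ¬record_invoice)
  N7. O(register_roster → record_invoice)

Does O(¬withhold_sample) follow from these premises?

Premises 1 and 6 cover both cases: O(issue_warning → ¬record_invoice) and O(¬issue_warning → ¬record_invoice). Since issue_warning ∨ ¬issue_warning is a tautology, O(¬record_invoice) follows.
Premise 7, O(register_roster → record_invoice), contraposes to O(¬record_invoice → ¬register_roster); with O(¬record_invoice) we get O(¬register_roster).
The contrapositive of premise 3 (O(escrow_transcript → register_roster)) is O(¬register_roster → ¬escrow_transcript), and O(¬register_roster) is already established, so O(¬escrow_transcript).
The contrapositive of premise 5 (O(¬register_affidavit → escrow_transcript)) is O(¬escrow_transcript → register_affidavit), and O(¬escrow_transcript) is already established, so O(register_affidavit).
Premise 2, O(withhold_sample → ¬register_affidavit), contraposes to O(register_affidavit → ¬withhold_sample); with O(register_affidavit) we get O(¬withhold_sample).
Premise 4 does not contribute to this derivation.
So O(¬withhold_sample) follows.

Yes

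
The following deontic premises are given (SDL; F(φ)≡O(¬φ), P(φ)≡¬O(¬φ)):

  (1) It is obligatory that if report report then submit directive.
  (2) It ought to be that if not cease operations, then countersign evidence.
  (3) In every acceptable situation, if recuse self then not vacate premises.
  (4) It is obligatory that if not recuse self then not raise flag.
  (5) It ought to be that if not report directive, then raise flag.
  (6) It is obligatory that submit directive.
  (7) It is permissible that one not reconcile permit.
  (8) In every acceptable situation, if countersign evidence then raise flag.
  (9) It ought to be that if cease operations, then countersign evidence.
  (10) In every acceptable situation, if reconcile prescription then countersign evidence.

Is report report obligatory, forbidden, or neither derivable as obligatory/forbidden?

Neither

Premise 1 is O(report_report → submit_directive); even if O(submit_directive) held, inferring O(report_report) would be affirming the consequent — invalid.
No premise or chain of K-axiom applications forces O(report_report), and none forces O(¬report_report). So report_report is neither obligatory nor forbidden under these norms.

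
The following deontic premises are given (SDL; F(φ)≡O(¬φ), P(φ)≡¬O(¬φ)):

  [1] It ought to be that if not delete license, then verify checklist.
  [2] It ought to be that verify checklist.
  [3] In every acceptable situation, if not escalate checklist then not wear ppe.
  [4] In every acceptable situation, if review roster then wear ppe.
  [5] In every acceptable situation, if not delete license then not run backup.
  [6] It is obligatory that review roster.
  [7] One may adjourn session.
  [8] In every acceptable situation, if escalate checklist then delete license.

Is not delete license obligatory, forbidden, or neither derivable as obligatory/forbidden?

Premise 6 gives O(review_roster).
Premise 4 is O(review_roster → wear_ppe); since O(review_roster), deontic closure gives O(wear_ppe).
Premise 3, O(¬escalate_checklist → ¬wear_ppe), contraposes to O(wear_ppe → escalate_checklist); with O(wear_ppe) we get O(escalate_checklist).
Premise 8 is O(escalate_checklist → delete_license); since O(escalate_checklist), deontic closure gives O(delete_license).
Premises 1, 2, 5, 7 do not contribute to this derivation.
Thus O(delete_license), which is F(¬delete_license): ¬delete_license is forbidden.

Forbidden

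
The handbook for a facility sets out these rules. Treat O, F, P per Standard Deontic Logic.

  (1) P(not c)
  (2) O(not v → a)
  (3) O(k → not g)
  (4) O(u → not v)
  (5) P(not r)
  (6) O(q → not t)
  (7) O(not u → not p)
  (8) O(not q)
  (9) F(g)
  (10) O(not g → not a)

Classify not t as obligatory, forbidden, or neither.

Premise 6 is O(q → not t), but O(q) is not derivable from the premises, so it does not yield O(not t).
No premise or chain of K-axiom applications forces O(not t), and none forces O(t). So not t is neither obligatory nor forbidden under these norms.

Neither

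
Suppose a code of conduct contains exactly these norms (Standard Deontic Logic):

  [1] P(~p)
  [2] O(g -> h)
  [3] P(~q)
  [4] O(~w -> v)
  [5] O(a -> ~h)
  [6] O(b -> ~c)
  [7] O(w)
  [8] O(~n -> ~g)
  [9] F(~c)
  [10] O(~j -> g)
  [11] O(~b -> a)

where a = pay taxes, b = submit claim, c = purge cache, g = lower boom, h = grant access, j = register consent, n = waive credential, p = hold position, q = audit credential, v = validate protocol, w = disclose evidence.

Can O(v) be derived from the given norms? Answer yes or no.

Premise 4 is O(~w -> v), but O(~w) is not derivable from the premises, so it does not yield O(v).
No other premise forces O(v). An ideal world satisfying every premise can still have v false, so O(v) is not derivable.

No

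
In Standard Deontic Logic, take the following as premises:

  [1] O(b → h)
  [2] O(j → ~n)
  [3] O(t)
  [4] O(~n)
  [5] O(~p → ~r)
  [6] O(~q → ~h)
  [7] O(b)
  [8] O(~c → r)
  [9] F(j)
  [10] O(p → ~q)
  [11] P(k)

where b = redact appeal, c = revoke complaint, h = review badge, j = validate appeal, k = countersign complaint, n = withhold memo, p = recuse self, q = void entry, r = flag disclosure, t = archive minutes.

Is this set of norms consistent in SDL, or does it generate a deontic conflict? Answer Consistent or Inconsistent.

Premise 2 is O(j → ~n); even if O(~n) held, inferring O(j) would be affirming the consequent — invalid.
So O(j) is not derivable, and the apparent clash with O(~j) does not arise.
A world satisfying every obligation exists (e.g. b=true, c=true, h=true, j=false, k=false, n=false, p=false, q=true, r=false, t=true); no atom is both obligatory and forbidden, so the set is consistent.

Consistent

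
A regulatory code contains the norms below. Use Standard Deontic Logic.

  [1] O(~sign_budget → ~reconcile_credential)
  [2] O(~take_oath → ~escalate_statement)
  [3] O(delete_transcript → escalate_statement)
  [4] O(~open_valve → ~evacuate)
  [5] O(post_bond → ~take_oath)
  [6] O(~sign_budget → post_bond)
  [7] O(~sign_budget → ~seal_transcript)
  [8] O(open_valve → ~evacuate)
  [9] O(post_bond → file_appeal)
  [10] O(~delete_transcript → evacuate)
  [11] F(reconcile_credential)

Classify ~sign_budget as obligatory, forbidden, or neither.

Forbidden

Premises 4 and 8 are O(~open_valve → ~evacuate) and O(open_valve → ~evacuate); every ideal world satisfies ~open_valve or open_valve, so in either case ~evacuate holds — hence O(~evacuate).
The contrapositive of premise 10 (O(~delete_transcript → evacuate)) is O(~evacuate → delete_transcript), and O(~evacuate) is already established, so O(delete_transcript).
From O(delete_transcript) and premise 3, O(delete_transcript → escalate_statement), we obtain O(escalate_statement).
Premise 2 is O(~take_oath → ~escalate_statement); contrapositively O(escalate_statement → take_oath). Since O(escalate_statement) holds, K gives O(take_oath).
Premise 5 is O(post_bond → ~take_oath); contrapositively O(take_oath → ~post_bond). Since O(take_oath) holds, K gives O(~post_bond).
Premise 6, O(~sign_budget → post_bond), contraposes to O(~post_bond → sign_budget); with O(~post_bond) we get O(sign_budget).
Premises 1, 7, 9, 11 do not contribute to this derivation.
Thus O(sign_budget), which is F(~sign_budget): ~sign_budget is forbidden.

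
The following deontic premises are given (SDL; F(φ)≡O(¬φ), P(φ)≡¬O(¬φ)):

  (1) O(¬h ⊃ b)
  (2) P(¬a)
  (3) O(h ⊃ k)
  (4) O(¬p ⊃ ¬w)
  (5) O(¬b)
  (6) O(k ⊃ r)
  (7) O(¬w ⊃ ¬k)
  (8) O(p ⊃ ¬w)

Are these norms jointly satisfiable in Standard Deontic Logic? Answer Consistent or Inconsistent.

By case analysis on ¬p: premise 4 gives O(¬p ⊃ ¬w) and premise 8 gives O(p ⊃ ¬w), so O(¬w) either way.
Premise 7 is O(¬w ⊃ ¬k); since O(¬w), deontic closure gives O(¬k).
Premise 3 is O(h ⊃ k); contrapositively O(¬k ⊃ ¬h). Since O(¬k) holds, K gives O(¬h).
With premise 1, O(¬h ⊃ b), the K-axiom yields O(b).
But premise 5 directly asserts O(¬b).
We now have both O(b) and O(¬b) — b is simultaneously obligatory and forbidden, violating the D-axiom.

Inconsistent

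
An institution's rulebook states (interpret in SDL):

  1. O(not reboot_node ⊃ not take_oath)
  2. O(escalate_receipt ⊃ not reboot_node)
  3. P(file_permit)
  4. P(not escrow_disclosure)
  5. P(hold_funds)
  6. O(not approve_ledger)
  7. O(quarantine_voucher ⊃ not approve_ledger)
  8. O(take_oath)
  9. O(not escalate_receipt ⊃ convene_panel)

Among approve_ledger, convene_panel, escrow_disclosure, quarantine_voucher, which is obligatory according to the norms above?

convene_panel

Premise 8 states O(take_oath) outright.
The contrapositive of premise 1 (O(not reboot_node ⊃ not take_oath)) is O(take_oath ⊃ reboot_node), and O(take_oath) is already established, so O(reboot_node).
Premise 2, O(escalate_receipt ⊃ not reboot_node), contraposes to O(reboot_node ⊃ not escalate_receipt); with O(reboot_node) we get O(not escalate_receipt).
Premise 9 is O(not escalate_receipt ⊃ convene_panel); since O(not escalate_receipt), deontic closure gives O(convene_panel).
So O(convene_panel) holds — convene_panel is obligatory. None of the other listed options is made obligatory by any chain of premises.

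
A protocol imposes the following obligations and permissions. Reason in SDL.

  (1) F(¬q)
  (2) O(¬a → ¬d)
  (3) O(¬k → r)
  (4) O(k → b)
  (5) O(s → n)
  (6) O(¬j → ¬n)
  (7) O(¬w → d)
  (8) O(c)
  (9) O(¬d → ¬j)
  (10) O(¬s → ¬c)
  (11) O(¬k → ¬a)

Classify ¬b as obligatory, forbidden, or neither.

Forbidden

From premise 8 we have O(c).
The contrapositive of premise 10 (O(¬s → ¬c)) is O(c → s), and O(c) is already established, so O(s).
From O(s) and premise 5, O(s → n), we obtain O(n).
Premise 6, O(¬j → ¬n), contraposes to O(n → j); with O(n) we get O(j).
The contrapositive of premise 9 (O(¬d → ¬j)) is O(j → d), and O(j) is already established, so O(d).
Premise 2 is O(¬a → ¬d); contrapositively O(d → a). Since O(d) holds, K gives O(a).
Premise 11 is O(¬k → ¬a); contrapositively O(a → k). Since O(a) holds, K gives O(k).
With premise 4, O(k → b), the K-axiom yields O(b).
Premises 1, 3, 7 do not contribute to this derivation.
Thus O(b), which is F(¬b): ¬b is forbidden.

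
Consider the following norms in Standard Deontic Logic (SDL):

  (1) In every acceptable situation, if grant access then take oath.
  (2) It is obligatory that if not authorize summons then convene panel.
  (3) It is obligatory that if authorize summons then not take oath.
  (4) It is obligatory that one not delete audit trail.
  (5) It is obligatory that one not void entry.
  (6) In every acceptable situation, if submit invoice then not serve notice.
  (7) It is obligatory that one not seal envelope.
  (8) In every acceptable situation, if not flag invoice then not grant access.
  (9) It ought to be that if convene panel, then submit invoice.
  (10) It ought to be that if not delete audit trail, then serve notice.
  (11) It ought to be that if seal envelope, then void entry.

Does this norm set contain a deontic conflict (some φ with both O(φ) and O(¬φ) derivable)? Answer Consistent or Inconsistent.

Consistent

Premise 11 is O(seal_envelope → void_entry), but O(seal_envelope) is not derivable from the premises, so it does not yield O(void_entry).
So O(void_entry) is not derivable, and the apparent clash with O(¬void_entry) does not arise.
A world satisfying every obligation exists (e.g. authorize_summons=true, convene_panel=false, delete_audit_trail=false, flag_invoice=false, grant_access=false, seal_envelope=false, serve_notice=true, submit_invoice=false, take_oath=false, void_entry=false); no atom is both obligatory and forbidden, so the set is consistent.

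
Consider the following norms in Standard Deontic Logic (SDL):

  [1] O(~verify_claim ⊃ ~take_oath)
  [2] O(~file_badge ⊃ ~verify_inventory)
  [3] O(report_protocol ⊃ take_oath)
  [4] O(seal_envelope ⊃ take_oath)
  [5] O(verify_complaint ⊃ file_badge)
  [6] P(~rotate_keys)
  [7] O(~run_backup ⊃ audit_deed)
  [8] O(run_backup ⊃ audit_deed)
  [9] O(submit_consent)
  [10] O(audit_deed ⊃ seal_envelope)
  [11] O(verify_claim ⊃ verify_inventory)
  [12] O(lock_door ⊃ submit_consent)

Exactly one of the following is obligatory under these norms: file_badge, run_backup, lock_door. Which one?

Premises 7 and 8 are O(~run_backup ⊃ audit_deed) and O(run_backup ⊃ audit_deed); every ideal world satisfies ~run_backup or run_backup, so in either case audit_deed holds — hence O(audit_deed).
With premise 10, O(audit_deed ⊃ seal_envelope), the K-axiom yields O(seal_envelope).
Applying K to premise 4 (O(seal_envelope ⊃ take_oath)) and O(seal_envelope) yields O(take_oath).
Premise 1 is O(~verify_claim ⊃ ~take_oath); contrapositively O(take_oath ⊃ verify_claim). Since O(take_oath) holds, K gives O(verify_claim).
With premise 11, O(verify_claim ⊃ verify_inventory), the K-axiom yields O(verify_inventory).
Premise 2, O(~file_badge ⊃ ~verify_inventory), contraposes to O(verify_inventory ⊃ file_badge); with O(verify_inventory) we get O(file_badge).
So O(file_badge) holds — file_badge is obligatory. None of the other listed options is made obligatory by any chain of premises.

file_badge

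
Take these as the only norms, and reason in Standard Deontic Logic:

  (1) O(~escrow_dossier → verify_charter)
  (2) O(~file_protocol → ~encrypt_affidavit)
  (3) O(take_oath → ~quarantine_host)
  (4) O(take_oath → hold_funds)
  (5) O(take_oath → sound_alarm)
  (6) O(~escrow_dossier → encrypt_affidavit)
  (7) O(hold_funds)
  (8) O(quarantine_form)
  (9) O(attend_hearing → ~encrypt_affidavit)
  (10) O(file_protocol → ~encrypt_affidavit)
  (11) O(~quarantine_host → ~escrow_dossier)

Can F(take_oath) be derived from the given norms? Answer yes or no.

Yes

Premises 2 and 10 cover both cases: O(~file_protocol → ~encrypt_affidavit) and O(file_protocol → ~encrypt_affidavit). Since ~file_protocol ∨ file_protocol is a tautology, O(~encrypt_affidavit) follows.
Premise 6, O(~escrow_dossier → encrypt_affidavit), contraposes to O(~encrypt_affidavit → escrow_dossier); with O(~encrypt_affidavit) we get O(escrow_dossier).
The contrapositive of premise 11 (O(~quarantine_host → ~escrow_dossier)) is O(escrow_dossier → quarantine_host), and O(escrow_dossier) is already established, so O(quarantine_host).
Premise 3 is O(take_oath → ~quarantine_host); contrapositively O(quarantine_host → ~take_oath). Since O(quarantine_host) holds, K gives O(~take_oath).
Premises 1, 4, 5, 7, 8, 9 do not contribute to this derivation.
So O(~take_oath) holds, i.e. F(take_oath). The claim follows.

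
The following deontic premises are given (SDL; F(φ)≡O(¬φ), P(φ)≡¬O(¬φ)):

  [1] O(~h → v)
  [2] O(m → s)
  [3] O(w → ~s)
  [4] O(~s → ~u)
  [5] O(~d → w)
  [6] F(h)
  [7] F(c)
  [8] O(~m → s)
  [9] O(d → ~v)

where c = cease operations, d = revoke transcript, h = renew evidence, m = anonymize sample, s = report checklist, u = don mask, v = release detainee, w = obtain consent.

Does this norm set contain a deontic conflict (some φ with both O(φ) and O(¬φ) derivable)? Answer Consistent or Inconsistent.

Premises 2 and 8 are O(m → s) and O(~m → s); every ideal world satisfies m or ~m, so in either case s holds — hence O(s).
The contrapositive of premise 3 (O(w → ~s)) is O(s → ~w), and O(s) is already established, so O(~w).
Premise 5 is O(~d → w); contrapositively O(~w → d). Since O(~w) holds, K gives O(d).
From O(d) and premise 9, O(d → ~v), we obtain O(~v).
The contrapositive of premise 1 (O(~h → v)) is O(~v → h), and O(~v) is already established, so O(h).
However, F(h) at premise 6 amounts to O(~h).
We now have both O(h) and O(~h) — h is simultaneously obligatory and forbidden, violating the D-axiom.

Inconsistent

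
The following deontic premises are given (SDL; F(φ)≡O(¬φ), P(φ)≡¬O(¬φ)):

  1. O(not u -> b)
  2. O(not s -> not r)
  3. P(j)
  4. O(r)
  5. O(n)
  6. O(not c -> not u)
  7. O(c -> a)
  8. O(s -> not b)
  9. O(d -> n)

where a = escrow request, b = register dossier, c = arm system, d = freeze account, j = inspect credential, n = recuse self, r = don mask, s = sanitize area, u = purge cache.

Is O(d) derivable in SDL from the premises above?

No

Premise 9 is O(d -> n); even if O(n) held, inferring O(d) would be affirming the consequent — invalid.
No other premise forces O(d). An ideal world satisfying every premise can still have d false, so O(d) is not derivable.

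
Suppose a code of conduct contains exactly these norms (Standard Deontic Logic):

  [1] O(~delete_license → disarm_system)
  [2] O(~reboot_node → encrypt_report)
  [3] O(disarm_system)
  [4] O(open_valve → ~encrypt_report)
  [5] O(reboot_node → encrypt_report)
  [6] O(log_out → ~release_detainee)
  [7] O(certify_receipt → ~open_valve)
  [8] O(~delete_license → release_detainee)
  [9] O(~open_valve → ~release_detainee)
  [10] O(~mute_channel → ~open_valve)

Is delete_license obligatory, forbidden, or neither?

Premises 5 and 2 cover both cases: O(reboot_node → encrypt_report) and O(~reboot_node → encrypt_report). Since reboot_node ∨ ~reboot_node is a tautology, O(encrypt_report) follows.
The contrapositive of premise 4 (O(open_valve → ~encrypt_report)) is O(encrypt_report → ~open_valve), and O(encrypt_report) is already established, so O(~open_valve).
With premise 9, O(~open_valve → ~release_detainee), the K-axiom yields O(~release_detainee).
Premise 8 is O(~delete_license → release_detainee); contrapositively O(~release_detainee → delete_license). Since O(~release_detainee) holds, K gives O(delete_license).
Premises 1, 3, 6, 7, 10 do not contribute to this derivation.
Hence delete_license is obligatory.

Obligatory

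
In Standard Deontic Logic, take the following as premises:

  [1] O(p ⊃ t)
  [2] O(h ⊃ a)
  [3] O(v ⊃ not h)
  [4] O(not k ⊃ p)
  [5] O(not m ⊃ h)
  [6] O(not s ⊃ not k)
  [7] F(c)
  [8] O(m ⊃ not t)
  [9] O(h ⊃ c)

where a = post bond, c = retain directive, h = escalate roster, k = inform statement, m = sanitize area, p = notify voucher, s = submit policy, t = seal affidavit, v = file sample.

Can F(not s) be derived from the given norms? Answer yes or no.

Premise 7, F(c), is equivalent to O(not c).
Premise 9, O(h ⊃ c), contraposes to O(not c ⊃ not h); with O(not c) we get O(not h).
Premise 5, O(not m ⊃ h), contraposes to O(not h ⊃ m); with O(not h) we get O(m).
Applying K to premise 8 (O(m ⊃ not t)) and O(m) yields O(not t).
Premise 1 is O(p ⊃ t); contrapositively O(not t ⊃ not p). Since O(not t) holds, K gives O(not p).
Premise 4 is O(not k ⊃ p); contrapositively O(not p ⊃ k). Since O(not p) holds, K gives O(k).
Premise 6, O(not s ⊃ not k), contraposes to O(k ⊃ s); with O(k) we get O(s).
Premises 2, 3 do not contribute to this derivation.
So O(s) holds, i.e. F(not s). The claim follows.

Yes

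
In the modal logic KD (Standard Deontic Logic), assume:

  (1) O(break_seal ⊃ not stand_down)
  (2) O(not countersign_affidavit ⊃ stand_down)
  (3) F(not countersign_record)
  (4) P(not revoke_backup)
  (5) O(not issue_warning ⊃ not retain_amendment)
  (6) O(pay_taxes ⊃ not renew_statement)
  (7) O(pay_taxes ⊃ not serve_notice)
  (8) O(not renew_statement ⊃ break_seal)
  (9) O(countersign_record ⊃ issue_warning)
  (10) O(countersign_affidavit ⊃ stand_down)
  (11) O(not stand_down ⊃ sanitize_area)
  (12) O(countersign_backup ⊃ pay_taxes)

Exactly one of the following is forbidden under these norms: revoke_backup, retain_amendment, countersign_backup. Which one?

By case analysis on not countersign_affidavit: premise 2 gives O(not countersign_affidavit ⊃ stand_down) and premise 10 gives O(countersign_affidavit ⊃ stand_down), so O(stand_down) either way.
Premise 1 is O(break_seal ⊃ not stand_down); contrapositively O(stand_down ⊃ not break_seal). Since O(stand_down) holds, K gives O(not break_seal).
The contrapositive of premise 8 (O(not renew_statement ⊃ break_seal)) is O(not break_seal ⊃ renew_statement), and O(not break_seal) is already established, so O(renew_statement).
The contrapositive of premise 6 (O(pay_taxes ⊃ not renew_statement)) is O(renew_statement ⊃ not pay_taxes), and O(renew_statement) is already established, so O(not pay_taxes).
The contrapositive of premise 12 (O(countersign_backup ⊃ pay_taxes)) is O(not pay_taxes ⊃ not countersign_backup), and O(not pay_taxes) is already established, so O(not countersign_backup).
So O(not countersign_backup) holds, i.e. countersign_backup is forbidden. None of the other listed options is forbidden under the premises.

countersign_backup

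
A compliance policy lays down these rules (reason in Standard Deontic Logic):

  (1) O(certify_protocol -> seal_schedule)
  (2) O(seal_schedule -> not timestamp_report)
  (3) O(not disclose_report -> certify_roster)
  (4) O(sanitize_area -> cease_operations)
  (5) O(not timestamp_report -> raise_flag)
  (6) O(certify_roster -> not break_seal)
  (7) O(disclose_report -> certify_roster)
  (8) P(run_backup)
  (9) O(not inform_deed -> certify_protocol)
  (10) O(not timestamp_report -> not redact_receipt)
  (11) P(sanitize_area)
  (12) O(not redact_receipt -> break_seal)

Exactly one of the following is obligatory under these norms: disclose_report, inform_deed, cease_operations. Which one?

Premises 7 and 3 are O(disclose_report -> certify_roster) and O(not disclose_report -> certify_roster); every ideal world satisfies disclose_report or not disclose_report, so in either case certify_roster holds — hence O(certify_roster).
Applying K to premise 6 (O(certify_roster -> not break_seal)) and O(certify_roster) yields O(not break_seal).
Premise 12, O(not redact_receipt -> break_seal), contraposes to O(not break_seal -> redact_receipt); with O(not break_seal) we get O(redact_receipt).
The contrapositive of premise 10 (O(not timestamp_report -> not redact_receipt)) is O(redact_receipt -> timestamp_report), and O(redact_receipt) is already established, so O(timestamp_report).
Premise 2 is O(seal_schedule -> not timestamp_report); contrapositively O(timestamp_report -> not seal_schedule). Since O(timestamp_report) holds, K gives O(not seal_schedule).
Premise 1 is O(certify_protocol -> seal_schedule); contrapositively O(not seal_schedule -> not certify_protocol). Since O(not seal_schedule) holds, K gives O(not certify_protocol).
The contrapositive of premise 9 (O(not inform_deed -> certify_protocol)) is O(not certify_protocol -> inform_deed), and O(not certify_protocol) is already established, so O(inform_deed).
So O(inform_deed) holds — inform_deed is obligatory. None of the other listed options is made obligatory by any chain of premises.

inform_deed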